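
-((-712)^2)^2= -256992219136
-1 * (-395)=395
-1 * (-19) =19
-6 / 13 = -0.46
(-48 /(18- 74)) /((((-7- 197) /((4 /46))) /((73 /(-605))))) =73 /1655885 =0.00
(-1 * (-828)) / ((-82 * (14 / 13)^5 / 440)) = -3067.23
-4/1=-4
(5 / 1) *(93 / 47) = 465 / 47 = 9.89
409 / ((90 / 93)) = 12679 / 30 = 422.63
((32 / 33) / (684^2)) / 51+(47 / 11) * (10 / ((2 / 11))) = 11564961707 / 49212603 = 235.00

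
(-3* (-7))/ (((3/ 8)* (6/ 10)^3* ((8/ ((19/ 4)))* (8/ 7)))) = 116375/ 864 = 134.69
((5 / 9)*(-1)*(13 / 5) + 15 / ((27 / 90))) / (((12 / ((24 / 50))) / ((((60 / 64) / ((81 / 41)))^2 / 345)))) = 31939 / 25194240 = 0.00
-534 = -534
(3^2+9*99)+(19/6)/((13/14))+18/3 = 35467/39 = 909.41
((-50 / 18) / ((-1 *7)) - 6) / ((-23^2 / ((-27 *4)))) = -4236 / 3703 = -1.14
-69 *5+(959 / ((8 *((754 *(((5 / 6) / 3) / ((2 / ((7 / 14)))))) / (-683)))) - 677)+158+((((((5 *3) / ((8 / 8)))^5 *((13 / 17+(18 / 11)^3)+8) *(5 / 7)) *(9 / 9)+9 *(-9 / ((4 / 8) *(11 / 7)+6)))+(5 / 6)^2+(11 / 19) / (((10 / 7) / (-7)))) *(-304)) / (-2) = 1164970334187425567 / 1074827754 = 1083867000.88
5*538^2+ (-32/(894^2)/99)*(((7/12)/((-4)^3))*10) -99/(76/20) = 26107892552800745/18040354992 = 1447193.95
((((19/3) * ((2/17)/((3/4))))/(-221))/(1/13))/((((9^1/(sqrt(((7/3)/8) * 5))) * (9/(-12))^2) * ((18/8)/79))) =-192128 * sqrt(210)/5688387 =-0.49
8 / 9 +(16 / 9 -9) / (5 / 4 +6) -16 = -4204 / 261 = -16.11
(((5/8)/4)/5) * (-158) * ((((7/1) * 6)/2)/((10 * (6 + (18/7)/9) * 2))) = -11613/14080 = -0.82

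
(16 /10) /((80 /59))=59 /50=1.18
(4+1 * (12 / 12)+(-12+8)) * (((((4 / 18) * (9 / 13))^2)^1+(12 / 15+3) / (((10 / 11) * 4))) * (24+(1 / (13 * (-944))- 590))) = -250894768313 / 414793600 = -604.87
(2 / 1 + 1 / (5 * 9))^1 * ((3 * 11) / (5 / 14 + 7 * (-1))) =-10.05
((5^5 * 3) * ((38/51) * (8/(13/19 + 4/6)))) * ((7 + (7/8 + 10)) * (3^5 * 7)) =21382481250/17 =1257793014.71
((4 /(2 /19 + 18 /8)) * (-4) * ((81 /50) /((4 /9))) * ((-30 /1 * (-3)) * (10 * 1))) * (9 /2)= -100284.34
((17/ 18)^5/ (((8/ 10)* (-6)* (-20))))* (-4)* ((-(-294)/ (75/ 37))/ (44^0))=-4.54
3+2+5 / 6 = 35 / 6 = 5.83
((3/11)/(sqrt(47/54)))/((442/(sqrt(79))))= 9* sqrt(22278)/228514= 0.01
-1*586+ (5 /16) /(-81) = -759461 /1296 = -586.00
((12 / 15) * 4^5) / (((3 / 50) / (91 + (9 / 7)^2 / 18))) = 182824960 / 147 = 1243707.21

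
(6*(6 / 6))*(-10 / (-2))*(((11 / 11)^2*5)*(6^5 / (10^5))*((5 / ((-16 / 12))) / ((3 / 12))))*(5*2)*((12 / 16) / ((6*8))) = -2187 / 80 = -27.34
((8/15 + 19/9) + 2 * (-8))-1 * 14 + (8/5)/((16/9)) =-2381/90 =-26.46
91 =91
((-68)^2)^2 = 21381376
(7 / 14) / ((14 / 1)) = 0.04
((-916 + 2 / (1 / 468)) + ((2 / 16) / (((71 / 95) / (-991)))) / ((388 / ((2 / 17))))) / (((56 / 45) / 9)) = 15135309675 / 104902784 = 144.28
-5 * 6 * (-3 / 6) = 15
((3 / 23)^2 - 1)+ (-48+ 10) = -20622 / 529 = -38.98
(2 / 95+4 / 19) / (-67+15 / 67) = -737 / 212515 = -0.00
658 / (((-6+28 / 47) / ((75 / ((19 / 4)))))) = -1922.46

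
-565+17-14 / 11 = -6042 / 11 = -549.27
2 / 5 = 0.40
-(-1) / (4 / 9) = 9 / 4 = 2.25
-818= -818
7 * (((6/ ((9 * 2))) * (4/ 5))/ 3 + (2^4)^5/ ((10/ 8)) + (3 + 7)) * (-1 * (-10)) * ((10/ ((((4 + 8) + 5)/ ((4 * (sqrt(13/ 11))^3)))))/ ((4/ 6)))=137407051600 * sqrt(143)/ 6171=266269543.18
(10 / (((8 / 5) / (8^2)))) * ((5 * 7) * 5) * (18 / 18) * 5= 350000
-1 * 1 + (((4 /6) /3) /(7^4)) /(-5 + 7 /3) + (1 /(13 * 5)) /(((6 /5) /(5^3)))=75227 /124852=0.60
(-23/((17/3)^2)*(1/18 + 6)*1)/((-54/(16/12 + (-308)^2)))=7619.74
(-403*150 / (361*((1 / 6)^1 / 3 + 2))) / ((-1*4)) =272025 / 13357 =20.37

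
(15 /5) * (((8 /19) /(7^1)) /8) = 3 /133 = 0.02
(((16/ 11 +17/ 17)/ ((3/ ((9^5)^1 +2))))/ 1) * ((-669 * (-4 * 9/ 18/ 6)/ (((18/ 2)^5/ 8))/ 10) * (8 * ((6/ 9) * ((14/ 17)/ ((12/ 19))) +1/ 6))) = 1209.73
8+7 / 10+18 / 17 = 1659 / 170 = 9.76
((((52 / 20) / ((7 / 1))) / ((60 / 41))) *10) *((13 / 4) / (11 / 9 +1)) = 20787 / 5600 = 3.71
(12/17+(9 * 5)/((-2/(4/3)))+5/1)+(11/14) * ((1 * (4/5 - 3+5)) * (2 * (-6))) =-4309/85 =-50.69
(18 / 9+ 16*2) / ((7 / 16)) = 544 / 7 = 77.71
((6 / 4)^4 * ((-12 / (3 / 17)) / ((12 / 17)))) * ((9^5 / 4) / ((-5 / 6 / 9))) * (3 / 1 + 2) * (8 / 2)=12440502369 / 8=1555062796.12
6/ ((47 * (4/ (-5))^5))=-9375/ 24064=-0.39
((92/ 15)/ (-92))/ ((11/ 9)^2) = -27/ 605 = -0.04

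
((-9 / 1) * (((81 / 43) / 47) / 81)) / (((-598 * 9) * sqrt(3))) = sqrt(3) / 3625674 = 0.00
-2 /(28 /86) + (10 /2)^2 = 132 /7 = 18.86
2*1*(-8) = -16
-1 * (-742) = 742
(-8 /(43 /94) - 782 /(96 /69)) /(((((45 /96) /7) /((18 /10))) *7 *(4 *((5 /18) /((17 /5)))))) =-6809.95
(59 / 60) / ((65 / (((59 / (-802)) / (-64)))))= 3481 / 200179200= 0.00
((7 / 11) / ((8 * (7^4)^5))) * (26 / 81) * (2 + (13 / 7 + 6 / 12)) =0.00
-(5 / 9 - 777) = 6988 / 9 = 776.44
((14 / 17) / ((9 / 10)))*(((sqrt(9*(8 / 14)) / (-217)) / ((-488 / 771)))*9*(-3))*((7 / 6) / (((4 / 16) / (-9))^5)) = 349645662720*sqrt(7) / 32147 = 28776416.79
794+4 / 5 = 3974 / 5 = 794.80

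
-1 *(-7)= 7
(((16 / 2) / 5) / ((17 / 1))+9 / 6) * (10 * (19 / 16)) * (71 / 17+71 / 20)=13526423 / 92480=146.26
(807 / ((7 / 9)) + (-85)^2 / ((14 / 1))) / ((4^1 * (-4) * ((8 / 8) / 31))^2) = 20902711 / 3584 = 5832.23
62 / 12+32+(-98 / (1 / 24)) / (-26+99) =2167 / 438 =4.95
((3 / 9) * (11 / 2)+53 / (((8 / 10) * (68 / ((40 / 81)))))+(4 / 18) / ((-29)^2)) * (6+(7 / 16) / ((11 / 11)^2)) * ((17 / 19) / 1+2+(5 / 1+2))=12976653893 / 88012332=147.44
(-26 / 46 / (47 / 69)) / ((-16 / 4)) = 39 / 188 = 0.21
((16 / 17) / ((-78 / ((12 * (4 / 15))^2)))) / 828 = -512 / 3431025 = -0.00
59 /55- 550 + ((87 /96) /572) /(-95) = -190903737 /347776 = -548.93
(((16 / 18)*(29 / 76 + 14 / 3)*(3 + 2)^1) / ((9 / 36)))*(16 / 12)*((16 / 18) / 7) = 1473280 / 96957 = 15.20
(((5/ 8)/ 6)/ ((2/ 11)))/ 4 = 55/ 384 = 0.14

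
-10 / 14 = -5 / 7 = -0.71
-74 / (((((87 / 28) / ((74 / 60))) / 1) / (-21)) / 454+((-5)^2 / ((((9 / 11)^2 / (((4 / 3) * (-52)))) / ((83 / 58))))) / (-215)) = -4.29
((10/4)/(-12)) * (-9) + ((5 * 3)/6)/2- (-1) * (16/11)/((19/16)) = 7273/1672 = 4.35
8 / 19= 0.42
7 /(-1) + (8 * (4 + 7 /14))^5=60466169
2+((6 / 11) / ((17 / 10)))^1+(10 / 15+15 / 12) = 9509 / 2244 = 4.24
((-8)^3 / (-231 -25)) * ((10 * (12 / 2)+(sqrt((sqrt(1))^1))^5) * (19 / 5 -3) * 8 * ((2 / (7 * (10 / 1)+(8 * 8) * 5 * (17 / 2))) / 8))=488 / 6975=0.07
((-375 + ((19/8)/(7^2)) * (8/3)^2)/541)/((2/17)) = -2808791/477162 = -5.89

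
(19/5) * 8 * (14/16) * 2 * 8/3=2128/15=141.87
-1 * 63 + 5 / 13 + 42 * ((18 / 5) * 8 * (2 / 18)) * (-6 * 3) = -161318 / 65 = -2481.82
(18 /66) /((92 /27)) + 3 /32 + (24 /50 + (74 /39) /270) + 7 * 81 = 120983960491 /213127200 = 567.66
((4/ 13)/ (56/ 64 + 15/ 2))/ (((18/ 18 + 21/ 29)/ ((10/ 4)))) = 232/ 4355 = 0.05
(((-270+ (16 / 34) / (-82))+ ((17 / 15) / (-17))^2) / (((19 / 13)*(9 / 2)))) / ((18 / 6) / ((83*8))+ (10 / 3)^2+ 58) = -731008740592 / 1230710063625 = -0.59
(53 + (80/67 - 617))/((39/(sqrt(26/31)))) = -13.22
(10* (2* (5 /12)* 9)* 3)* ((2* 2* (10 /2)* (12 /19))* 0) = 0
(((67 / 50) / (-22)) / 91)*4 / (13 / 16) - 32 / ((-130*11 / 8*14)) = 3088 / 325325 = 0.01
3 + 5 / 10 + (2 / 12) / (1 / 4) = 25 / 6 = 4.17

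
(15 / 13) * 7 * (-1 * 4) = -420 / 13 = -32.31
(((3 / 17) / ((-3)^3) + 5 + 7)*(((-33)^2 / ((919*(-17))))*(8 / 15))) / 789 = -355256 / 628653897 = -0.00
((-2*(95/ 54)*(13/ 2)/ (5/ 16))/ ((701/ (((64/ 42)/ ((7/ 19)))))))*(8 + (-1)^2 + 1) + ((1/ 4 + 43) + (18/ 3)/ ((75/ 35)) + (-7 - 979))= -52544156531/ 55645380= -944.27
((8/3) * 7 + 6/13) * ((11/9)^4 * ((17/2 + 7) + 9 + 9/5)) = 1436267459/1279395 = 1122.61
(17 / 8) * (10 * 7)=595 / 4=148.75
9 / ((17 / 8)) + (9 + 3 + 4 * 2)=24.24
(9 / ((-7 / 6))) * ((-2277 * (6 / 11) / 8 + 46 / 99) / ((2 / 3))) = 551655 / 308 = 1791.09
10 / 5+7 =9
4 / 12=1 / 3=0.33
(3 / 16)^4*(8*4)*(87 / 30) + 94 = 1927469 / 20480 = 94.11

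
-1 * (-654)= 654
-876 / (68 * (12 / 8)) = -146 / 17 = -8.59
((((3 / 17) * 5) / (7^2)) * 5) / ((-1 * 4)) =-75 / 3332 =-0.02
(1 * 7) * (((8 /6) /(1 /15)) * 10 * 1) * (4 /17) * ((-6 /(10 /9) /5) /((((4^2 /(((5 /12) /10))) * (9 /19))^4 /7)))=-6385729 /2806920511488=-0.00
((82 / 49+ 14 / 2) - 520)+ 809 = 14586 / 49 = 297.67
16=16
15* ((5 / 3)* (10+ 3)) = 325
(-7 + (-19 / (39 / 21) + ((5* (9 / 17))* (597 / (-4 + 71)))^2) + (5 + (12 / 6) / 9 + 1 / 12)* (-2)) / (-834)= -160432358335 / 253179977076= -0.63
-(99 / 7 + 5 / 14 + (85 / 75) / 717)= -311929 / 21510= -14.50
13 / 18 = 0.72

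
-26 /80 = -13 /40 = -0.32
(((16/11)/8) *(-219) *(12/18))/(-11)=292/121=2.41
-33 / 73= -0.45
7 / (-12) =-7 / 12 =-0.58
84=84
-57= -57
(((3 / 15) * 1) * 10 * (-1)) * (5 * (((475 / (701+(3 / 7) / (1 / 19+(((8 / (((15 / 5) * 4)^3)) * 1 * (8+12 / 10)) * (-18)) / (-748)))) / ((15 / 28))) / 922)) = -2129848700 / 157021005777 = -0.01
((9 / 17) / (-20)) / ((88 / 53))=-477 / 29920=-0.02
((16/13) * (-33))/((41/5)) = -2640/533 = -4.95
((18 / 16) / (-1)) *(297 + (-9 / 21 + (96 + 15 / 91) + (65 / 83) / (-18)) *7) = -18778147 / 17264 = -1087.71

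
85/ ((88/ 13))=1105/ 88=12.56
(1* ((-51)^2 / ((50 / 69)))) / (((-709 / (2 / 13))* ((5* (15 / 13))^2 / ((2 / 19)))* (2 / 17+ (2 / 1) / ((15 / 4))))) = -13220883 / 3494040625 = -0.00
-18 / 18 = -1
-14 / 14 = -1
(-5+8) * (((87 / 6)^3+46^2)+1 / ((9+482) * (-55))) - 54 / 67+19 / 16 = 448548806999 / 28949360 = 15494.26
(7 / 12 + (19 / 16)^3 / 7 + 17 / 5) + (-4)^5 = -438585883 / 430080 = -1019.78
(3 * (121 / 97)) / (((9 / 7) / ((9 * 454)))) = 1153614 / 97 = 11892.93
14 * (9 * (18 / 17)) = 2268 / 17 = 133.41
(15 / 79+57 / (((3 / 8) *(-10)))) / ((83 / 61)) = -361669 / 32785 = -11.03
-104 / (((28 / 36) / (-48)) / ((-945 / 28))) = -1516320 / 7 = -216617.14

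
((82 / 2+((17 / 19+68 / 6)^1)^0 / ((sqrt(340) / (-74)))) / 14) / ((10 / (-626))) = -12833 / 70+11581 * sqrt(85) / 5950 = -165.38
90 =90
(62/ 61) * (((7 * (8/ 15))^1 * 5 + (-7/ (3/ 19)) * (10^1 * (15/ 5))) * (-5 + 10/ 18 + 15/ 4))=1524425/ 1647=925.58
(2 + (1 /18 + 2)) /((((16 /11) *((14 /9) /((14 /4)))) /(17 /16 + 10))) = 142131 /2048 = 69.40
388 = 388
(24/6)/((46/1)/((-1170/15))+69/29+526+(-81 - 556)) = -4524/123517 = -0.04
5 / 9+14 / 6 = 2.89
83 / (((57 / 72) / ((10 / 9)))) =6640 / 57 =116.49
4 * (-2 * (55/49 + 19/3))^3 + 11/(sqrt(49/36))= -42099097478/3176523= -13253.20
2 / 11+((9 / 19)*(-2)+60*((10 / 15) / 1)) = 8200 / 209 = 39.23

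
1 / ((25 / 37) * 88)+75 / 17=165629 / 37400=4.43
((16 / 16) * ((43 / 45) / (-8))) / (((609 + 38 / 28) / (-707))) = 212807 / 1538100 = 0.14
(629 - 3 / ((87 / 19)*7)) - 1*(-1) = 127871 / 203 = 629.91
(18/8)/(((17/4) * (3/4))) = 12/17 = 0.71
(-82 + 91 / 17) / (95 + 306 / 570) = -123785 / 154292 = -0.80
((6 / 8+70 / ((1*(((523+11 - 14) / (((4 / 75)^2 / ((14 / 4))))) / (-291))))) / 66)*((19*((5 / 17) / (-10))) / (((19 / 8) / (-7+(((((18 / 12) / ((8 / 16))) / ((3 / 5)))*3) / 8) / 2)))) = 6792037 / 437580000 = 0.02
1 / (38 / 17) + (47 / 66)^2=78997 / 82764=0.95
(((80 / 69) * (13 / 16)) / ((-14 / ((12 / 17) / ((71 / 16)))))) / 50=-208 / 971635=-0.00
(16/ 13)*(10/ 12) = 40/ 39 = 1.03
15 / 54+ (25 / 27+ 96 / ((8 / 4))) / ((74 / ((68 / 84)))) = 17056 / 20979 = 0.81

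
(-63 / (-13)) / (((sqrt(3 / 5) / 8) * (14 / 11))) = 132 * sqrt(15) / 13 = 39.33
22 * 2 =44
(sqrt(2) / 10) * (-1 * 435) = -87 * sqrt(2) / 2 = -61.52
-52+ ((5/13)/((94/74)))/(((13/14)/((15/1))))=-374186/7943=-47.11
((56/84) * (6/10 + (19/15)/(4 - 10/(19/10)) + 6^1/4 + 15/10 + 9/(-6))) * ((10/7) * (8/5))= 316/189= 1.67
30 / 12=5 / 2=2.50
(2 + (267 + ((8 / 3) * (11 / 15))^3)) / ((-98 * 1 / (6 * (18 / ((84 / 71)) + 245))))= -91782095371 / 20837250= -4404.71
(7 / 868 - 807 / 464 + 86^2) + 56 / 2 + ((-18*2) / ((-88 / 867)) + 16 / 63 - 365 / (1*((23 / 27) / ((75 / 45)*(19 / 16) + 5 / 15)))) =388970729549 / 57316644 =6786.35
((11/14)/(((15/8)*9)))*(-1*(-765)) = 748/21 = 35.62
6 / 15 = 2 / 5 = 0.40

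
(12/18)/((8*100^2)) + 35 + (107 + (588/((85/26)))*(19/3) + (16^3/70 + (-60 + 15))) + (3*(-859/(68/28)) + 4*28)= 4933776119/14280000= 345.50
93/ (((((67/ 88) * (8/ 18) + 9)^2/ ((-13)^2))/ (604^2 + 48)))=224817983799552/ 3418801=65759306.79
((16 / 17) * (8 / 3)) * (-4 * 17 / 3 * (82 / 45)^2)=-3442688 / 18225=-188.90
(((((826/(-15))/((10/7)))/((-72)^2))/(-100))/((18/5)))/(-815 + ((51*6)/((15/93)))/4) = -2891/47687097600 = -0.00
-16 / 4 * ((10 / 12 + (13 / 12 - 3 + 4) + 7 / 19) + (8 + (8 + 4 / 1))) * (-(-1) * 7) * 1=-37163 / 57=-651.98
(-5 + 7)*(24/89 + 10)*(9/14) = 8226/623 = 13.20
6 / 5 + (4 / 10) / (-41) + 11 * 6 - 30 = 7624 / 205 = 37.19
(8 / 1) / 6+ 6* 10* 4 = 241.33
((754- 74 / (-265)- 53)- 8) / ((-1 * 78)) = -183719 / 20670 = -8.89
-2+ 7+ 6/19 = 101/19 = 5.32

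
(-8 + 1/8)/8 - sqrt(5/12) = -63/64 - sqrt(15)/6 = -1.63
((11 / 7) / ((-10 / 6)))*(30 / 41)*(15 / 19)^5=-150356250 / 710640413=-0.21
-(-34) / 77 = 34 / 77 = 0.44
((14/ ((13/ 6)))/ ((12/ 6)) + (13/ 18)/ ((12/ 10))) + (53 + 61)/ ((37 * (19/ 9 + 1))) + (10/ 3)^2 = 5794205/ 363636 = 15.93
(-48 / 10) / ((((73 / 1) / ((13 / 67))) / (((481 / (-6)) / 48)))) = 6253 / 293460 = 0.02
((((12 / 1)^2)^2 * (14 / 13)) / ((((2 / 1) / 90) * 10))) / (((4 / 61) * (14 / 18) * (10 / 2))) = 25614144 / 65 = 394063.75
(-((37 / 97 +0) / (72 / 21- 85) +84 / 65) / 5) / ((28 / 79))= -52316881 / 72003100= -0.73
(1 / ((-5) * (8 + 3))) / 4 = -1 / 220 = -0.00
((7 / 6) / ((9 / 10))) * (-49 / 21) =-245 / 81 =-3.02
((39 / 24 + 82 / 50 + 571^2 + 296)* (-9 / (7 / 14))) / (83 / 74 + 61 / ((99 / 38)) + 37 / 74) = -2151691903251 / 9170600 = -234629.35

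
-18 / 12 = -3 / 2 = -1.50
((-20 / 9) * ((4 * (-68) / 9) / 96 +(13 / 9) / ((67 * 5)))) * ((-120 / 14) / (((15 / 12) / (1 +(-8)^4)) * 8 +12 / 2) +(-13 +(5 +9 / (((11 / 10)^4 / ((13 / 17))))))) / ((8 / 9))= -3.67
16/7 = 2.29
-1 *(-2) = 2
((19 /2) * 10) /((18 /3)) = 95 /6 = 15.83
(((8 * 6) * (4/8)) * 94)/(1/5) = 11280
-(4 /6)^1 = -2 /3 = -0.67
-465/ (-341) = 1.36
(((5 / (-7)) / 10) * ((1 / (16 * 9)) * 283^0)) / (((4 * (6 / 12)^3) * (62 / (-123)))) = 41 / 20832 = 0.00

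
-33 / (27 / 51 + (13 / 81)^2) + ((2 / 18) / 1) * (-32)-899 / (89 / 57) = -31682232791 / 49599522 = -638.76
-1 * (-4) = 4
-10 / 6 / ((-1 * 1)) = 5 / 3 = 1.67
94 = 94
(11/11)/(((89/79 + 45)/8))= 158/911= 0.17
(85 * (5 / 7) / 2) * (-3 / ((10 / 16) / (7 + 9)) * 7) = -16320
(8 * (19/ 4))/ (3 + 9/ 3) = 19/ 3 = 6.33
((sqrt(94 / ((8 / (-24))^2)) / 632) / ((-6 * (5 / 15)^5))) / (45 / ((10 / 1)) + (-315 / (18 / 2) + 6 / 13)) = 3159 * sqrt(94) / 493592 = 0.06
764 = 764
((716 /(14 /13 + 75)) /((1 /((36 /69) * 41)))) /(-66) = -3.05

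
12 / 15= 4 / 5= 0.80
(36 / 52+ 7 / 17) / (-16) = -61 / 884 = -0.07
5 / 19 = 0.26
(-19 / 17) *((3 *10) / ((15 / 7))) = -266 / 17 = -15.65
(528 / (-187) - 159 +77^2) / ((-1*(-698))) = 49021 / 5933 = 8.26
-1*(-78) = 78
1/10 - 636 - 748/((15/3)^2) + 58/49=-1628359/2450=-664.64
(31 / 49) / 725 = 0.00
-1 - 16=-17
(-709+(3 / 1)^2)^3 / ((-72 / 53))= 252486111.11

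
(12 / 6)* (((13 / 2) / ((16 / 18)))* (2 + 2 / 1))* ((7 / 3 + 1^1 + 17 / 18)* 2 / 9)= 1001 / 18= 55.61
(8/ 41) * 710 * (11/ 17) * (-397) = -24804560/ 697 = -35587.60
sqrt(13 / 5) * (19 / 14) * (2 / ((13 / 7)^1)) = 19 * sqrt(65) / 65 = 2.36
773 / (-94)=-773 / 94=-8.22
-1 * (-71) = 71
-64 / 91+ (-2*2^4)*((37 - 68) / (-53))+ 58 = 186070 / 4823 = 38.58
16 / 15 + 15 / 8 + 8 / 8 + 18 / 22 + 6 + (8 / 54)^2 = 3458369 / 320760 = 10.78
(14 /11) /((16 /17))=119 /88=1.35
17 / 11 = 1.55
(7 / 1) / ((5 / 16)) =112 / 5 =22.40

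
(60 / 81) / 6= 0.12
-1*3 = -3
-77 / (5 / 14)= -215.60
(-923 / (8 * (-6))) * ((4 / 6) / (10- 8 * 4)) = -923 / 1584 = -0.58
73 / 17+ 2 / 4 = 163 / 34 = 4.79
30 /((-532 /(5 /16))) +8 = 33973 /4256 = 7.98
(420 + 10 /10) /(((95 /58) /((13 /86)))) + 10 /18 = 1448878 /36765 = 39.41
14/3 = 4.67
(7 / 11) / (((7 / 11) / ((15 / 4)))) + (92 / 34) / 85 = 21859 / 5780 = 3.78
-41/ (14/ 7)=-41/ 2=-20.50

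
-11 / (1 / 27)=-297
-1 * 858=-858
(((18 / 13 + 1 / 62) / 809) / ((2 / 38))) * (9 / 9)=21451 / 652054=0.03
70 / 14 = 5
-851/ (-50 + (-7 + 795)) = -851/ 738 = -1.15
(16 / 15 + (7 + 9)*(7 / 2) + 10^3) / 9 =15856 / 135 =117.45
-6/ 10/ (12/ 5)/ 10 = -1/ 40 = -0.02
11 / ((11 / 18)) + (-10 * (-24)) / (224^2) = 18.00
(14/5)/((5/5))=14/5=2.80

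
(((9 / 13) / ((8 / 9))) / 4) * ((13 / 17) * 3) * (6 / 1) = 729 / 272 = 2.68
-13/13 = -1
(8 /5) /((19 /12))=96 /95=1.01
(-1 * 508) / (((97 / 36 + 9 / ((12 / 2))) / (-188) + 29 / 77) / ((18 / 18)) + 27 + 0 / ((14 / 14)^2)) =-264737088 / 14255317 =-18.57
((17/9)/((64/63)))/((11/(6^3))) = 3213/88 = 36.51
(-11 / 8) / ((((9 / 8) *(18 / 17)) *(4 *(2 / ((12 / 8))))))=-187 / 864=-0.22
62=62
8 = 8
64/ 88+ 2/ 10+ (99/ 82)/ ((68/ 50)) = 278313/ 153340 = 1.82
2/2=1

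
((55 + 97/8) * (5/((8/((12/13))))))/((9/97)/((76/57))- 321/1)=-260445/2158364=-0.12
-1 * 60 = -60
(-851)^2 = 724201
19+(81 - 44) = 56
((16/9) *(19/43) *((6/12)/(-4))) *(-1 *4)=152/387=0.39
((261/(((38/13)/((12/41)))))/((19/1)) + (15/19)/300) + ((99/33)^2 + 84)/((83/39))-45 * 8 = -7737554123/24569660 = -314.92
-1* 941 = -941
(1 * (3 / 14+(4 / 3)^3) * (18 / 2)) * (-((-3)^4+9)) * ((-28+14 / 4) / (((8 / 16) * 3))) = 34195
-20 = -20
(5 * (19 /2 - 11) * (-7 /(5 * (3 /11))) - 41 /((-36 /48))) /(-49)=-559 /294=-1.90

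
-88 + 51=-37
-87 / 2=-43.50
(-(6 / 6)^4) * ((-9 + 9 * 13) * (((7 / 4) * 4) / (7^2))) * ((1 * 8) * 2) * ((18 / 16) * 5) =-9720 / 7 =-1388.57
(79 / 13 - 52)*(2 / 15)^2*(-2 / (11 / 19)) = 30248 / 10725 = 2.82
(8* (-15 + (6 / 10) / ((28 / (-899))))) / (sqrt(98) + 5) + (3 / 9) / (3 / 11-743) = 235143319 / 12524610-9594* sqrt(2) / 365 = -18.40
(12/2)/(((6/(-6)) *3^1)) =-2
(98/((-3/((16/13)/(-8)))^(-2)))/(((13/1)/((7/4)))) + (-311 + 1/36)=338789/72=4705.40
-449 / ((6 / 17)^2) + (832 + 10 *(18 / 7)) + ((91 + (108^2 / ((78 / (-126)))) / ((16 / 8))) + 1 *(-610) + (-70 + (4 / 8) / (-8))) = -167164367 / 13104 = -12756.74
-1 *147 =-147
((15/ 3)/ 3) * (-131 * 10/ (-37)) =6550/ 111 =59.01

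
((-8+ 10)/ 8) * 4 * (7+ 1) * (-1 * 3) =-24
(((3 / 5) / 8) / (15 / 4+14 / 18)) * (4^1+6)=27 / 163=0.17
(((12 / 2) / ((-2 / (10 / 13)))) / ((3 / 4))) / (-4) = 10 / 13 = 0.77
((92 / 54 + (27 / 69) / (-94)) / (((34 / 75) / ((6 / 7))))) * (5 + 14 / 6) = 27282475 / 1157751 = 23.57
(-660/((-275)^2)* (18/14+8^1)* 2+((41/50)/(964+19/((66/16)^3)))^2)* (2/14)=-5352247563953170821/231159800366883080000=-0.02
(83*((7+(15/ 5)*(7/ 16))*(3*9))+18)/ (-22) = -847.56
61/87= 0.70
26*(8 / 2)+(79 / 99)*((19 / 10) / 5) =516301 / 4950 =104.30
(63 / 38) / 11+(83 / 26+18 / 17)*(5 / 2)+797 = 149241933 / 184756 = 807.78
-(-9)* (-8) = -72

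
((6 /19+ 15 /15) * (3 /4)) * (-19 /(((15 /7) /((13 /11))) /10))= -2275 /22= -103.41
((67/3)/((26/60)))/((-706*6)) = -335/27534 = -0.01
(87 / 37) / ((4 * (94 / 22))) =957 / 6956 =0.14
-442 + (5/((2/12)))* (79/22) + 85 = -2742/11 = -249.27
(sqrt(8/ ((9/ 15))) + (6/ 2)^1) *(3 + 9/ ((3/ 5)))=54 + 12 *sqrt(30)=119.73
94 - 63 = 31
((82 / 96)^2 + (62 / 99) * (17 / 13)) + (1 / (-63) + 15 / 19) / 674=22884937451 / 14767264512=1.55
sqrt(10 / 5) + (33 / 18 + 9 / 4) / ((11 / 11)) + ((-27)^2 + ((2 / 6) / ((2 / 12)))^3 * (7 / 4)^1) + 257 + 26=sqrt(2) + 12361 / 12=1031.50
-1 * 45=-45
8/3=2.67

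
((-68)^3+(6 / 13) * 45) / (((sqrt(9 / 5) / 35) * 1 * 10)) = -14305711 * sqrt(5) / 39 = -820219.03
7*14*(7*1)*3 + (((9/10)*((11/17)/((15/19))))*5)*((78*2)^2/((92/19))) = 40262736/1955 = 20594.75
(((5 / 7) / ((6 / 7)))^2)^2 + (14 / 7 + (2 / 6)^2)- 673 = -868847 / 1296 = -670.41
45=45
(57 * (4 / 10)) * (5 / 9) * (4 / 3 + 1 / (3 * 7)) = 17.49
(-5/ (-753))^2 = 25/ 567009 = 0.00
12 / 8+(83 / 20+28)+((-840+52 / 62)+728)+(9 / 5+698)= 385819 / 620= 622.29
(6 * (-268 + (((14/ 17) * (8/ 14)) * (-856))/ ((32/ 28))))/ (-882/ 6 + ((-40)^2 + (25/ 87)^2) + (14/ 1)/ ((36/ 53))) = -958053744/ 379249175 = -2.53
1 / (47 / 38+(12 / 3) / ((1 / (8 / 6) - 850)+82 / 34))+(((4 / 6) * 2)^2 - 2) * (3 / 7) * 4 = 24383558 / 56619339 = 0.43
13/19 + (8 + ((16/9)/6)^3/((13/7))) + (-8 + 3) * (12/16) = 96227009/19446804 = 4.95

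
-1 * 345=-345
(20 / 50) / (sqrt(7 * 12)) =sqrt(21) / 105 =0.04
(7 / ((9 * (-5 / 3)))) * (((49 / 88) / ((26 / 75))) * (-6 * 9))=46305 / 1144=40.48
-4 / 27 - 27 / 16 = -793 / 432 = -1.84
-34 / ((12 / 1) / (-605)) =1714.17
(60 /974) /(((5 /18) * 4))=27 /487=0.06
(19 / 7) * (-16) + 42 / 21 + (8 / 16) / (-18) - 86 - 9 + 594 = 115301 / 252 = 457.54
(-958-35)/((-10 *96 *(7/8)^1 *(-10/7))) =-331/400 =-0.83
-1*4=-4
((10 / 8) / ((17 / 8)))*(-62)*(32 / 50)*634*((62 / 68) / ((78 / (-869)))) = 8471345696 / 56355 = 150321.10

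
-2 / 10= -1 / 5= -0.20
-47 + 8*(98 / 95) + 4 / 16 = -14629 / 380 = -38.50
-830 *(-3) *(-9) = -22410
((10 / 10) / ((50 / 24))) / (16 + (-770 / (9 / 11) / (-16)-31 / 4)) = 864 / 120725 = 0.01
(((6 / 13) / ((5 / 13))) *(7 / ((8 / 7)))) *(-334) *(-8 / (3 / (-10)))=-65464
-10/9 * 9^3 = -810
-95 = -95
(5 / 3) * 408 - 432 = 248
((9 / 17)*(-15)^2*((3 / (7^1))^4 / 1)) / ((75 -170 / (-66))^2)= 7144929 / 10699931648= 0.00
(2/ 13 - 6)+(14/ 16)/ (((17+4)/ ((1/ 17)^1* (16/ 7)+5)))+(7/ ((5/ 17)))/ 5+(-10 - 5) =-14732593/ 928200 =-15.87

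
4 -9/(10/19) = -131/10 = -13.10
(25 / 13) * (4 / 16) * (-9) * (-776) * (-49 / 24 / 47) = -356475 / 2444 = -145.86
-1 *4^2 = -16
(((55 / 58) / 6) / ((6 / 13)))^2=511225 / 4359744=0.12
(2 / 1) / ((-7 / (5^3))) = -250 / 7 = -35.71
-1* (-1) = 1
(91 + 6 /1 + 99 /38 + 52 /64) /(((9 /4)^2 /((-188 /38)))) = -2869538 /29241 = -98.13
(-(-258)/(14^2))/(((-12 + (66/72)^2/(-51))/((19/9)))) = -1000008/4324201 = -0.23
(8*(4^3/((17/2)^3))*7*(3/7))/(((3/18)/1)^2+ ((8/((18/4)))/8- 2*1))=-49152/34391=-1.43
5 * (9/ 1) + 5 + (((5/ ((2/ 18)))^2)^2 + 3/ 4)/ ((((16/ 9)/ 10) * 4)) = 738119035/ 128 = 5766554.96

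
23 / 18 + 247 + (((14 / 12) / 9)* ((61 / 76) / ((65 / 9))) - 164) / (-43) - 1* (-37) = 1105358299 / 3823560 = 289.09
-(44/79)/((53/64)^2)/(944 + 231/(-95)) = -17121280/19849717039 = -0.00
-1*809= -809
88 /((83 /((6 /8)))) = 66 /83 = 0.80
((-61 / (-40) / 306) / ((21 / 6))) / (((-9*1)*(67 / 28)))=-61 / 922590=-0.00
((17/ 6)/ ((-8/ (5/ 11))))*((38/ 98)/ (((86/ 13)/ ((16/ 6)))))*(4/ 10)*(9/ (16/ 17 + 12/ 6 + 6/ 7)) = -0.02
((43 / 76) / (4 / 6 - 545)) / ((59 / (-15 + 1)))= 903 / 3661186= 0.00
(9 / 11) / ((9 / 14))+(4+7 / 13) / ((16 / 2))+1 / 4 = 2391 / 1144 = 2.09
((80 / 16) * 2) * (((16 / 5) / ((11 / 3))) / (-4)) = -24 / 11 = -2.18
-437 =-437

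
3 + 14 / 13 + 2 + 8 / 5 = 499 / 65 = 7.68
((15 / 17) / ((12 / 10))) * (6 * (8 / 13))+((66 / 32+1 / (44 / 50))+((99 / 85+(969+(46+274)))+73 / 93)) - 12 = 23238862631 / 18086640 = 1284.86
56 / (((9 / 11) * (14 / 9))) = 44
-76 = -76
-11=-11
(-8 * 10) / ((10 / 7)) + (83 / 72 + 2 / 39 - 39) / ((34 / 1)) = -106913 / 1872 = -57.11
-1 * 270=-270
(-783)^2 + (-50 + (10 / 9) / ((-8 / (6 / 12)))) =44138803 / 72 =613038.93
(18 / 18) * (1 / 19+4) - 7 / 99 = 3.98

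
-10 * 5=-50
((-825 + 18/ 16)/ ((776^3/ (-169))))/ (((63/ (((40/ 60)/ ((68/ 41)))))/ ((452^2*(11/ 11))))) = 0.39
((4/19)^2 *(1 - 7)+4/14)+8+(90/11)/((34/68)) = 677786/27797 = 24.38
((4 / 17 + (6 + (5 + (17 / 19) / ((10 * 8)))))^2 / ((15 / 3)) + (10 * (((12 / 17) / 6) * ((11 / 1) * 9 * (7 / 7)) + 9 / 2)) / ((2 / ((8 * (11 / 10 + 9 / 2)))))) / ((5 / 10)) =12159712982881 / 1669264000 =7284.48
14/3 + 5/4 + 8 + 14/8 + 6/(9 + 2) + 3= 634/33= 19.21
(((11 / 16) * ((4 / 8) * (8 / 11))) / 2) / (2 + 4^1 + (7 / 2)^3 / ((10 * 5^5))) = 31250 / 1500343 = 0.02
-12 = -12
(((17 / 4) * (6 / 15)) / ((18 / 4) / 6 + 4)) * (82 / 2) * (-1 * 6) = -8364 / 95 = -88.04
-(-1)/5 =1/5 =0.20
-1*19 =-19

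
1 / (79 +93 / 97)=97 / 7756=0.01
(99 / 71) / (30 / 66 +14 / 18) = 9801 / 8662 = 1.13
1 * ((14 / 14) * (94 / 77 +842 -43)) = 61617 / 77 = 800.22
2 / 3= 0.67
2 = 2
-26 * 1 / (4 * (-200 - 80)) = 13 / 560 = 0.02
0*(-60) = 0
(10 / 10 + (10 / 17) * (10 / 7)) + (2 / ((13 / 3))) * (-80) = -54273 / 1547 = -35.08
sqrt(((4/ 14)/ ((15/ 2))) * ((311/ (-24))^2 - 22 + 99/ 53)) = sqrt(25107170865)/ 66780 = 2.37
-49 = -49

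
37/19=1.95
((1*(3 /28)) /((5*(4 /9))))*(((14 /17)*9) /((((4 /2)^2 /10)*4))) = 243 /1088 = 0.22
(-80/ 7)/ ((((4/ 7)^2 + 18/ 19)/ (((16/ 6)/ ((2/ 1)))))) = -21280/ 1779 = -11.96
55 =55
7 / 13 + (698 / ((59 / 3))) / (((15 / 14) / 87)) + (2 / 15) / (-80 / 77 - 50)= 65164432256 / 22607325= 2882.45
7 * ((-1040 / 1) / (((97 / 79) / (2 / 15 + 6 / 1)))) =-10582208 / 291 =-36364.98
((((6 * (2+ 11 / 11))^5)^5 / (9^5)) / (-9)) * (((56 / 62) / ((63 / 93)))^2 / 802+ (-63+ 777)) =-12977812749606230797648656334848 / 401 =-32363622816973144133787170000.00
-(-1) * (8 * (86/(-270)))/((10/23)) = -3956/675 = -5.86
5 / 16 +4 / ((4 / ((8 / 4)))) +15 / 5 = 85 / 16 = 5.31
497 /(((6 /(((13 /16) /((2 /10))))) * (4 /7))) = 226135 /384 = 588.89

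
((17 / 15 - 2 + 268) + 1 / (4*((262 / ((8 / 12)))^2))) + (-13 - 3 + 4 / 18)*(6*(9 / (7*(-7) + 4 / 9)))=384285382813 / 1349884260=284.68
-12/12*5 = -5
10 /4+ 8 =21 /2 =10.50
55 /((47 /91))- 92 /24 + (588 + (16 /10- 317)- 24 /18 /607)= 321168497 /855870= 375.25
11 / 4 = 2.75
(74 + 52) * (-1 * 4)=-504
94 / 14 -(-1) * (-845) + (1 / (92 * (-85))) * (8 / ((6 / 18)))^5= -1856.52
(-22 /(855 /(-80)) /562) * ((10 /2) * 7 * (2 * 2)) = 24640 /48051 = 0.51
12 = 12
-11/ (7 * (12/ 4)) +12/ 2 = 115/ 21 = 5.48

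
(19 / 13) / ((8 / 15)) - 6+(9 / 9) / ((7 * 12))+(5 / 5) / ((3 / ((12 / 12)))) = -2.91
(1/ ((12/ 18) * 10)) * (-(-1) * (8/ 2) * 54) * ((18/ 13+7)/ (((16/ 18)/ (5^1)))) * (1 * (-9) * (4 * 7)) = -5006043/ 13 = -385080.23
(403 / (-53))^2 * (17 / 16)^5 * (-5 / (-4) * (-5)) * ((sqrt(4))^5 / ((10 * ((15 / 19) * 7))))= -4381353554747 / 15463612416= -283.33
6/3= 2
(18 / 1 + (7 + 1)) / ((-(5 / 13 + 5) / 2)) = -9.66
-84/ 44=-21/ 11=-1.91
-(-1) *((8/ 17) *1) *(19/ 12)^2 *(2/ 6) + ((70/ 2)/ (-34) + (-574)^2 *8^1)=1209835580/ 459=2635807.36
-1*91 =-91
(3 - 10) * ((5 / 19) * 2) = -70 / 19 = -3.68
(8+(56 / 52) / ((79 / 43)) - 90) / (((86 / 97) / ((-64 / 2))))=129765824 / 44161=2938.47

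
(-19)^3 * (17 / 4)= -116603 / 4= -29150.75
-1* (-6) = 6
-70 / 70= -1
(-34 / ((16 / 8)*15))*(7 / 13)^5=-285719 / 5569395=-0.05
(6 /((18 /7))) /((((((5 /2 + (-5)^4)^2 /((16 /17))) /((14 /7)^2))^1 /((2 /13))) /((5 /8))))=448 /208848315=0.00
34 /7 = 4.86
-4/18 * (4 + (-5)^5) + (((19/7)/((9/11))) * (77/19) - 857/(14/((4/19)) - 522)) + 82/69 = 44634281/62859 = 710.07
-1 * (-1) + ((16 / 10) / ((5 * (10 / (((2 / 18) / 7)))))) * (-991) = 0.50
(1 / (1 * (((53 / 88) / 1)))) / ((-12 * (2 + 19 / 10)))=-220 / 6201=-0.04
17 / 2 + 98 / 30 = 11.77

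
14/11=1.27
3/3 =1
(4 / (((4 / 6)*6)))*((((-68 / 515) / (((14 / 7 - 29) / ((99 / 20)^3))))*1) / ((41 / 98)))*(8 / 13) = 29935521 / 34311875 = 0.87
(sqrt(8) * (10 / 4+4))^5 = 1485172 * sqrt(2) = 2100350.38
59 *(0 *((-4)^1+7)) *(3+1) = 0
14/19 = 0.74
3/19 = 0.16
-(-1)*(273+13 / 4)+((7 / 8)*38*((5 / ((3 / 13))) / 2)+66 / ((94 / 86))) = 696.84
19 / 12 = 1.58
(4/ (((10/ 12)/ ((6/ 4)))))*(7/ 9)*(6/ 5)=168/ 25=6.72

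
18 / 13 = 1.38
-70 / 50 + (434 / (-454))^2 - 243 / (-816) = -13200931 / 70079440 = -0.19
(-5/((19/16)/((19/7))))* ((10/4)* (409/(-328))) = 10225/287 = 35.63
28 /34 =14 /17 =0.82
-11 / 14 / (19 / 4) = -22 / 133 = -0.17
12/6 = 2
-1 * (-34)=34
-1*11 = -11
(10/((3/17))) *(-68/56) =-1445/21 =-68.81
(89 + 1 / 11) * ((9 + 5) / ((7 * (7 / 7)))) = 178.18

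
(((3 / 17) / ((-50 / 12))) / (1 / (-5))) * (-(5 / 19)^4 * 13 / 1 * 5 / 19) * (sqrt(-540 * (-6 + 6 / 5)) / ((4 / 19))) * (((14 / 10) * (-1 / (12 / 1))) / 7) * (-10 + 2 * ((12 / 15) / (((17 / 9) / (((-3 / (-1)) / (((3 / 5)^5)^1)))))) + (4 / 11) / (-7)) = 649783875 * sqrt(2) / 2900033213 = 0.32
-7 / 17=-0.41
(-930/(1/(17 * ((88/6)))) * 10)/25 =-92752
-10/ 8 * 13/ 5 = -13/ 4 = -3.25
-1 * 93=-93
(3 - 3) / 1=0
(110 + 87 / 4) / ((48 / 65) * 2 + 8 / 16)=34255 / 514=66.64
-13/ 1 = -13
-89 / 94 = -0.95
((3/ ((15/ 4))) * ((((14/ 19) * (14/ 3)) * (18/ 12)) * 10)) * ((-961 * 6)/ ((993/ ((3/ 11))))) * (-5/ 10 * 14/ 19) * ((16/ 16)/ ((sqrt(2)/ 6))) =94931424 * sqrt(2)/ 1314401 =102.14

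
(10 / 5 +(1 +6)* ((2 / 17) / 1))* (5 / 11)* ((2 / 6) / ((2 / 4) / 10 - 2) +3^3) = 251120 / 7293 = 34.43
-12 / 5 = -2.40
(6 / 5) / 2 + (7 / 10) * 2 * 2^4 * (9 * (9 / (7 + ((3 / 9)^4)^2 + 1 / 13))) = 775588971 / 3018125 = 256.98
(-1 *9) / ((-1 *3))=3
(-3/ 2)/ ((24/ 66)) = -33/ 8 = -4.12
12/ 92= 3/ 23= 0.13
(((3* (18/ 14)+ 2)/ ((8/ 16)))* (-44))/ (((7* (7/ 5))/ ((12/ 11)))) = -19680/ 343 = -57.38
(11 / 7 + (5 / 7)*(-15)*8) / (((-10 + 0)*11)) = 589 / 770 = 0.76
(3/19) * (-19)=-3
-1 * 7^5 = -16807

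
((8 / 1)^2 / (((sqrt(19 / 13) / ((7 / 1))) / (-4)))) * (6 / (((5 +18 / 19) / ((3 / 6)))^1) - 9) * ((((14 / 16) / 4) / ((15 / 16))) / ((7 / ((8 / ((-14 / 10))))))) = -327680 * sqrt(247) / 2147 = -2398.65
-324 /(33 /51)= -5508 /11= -500.73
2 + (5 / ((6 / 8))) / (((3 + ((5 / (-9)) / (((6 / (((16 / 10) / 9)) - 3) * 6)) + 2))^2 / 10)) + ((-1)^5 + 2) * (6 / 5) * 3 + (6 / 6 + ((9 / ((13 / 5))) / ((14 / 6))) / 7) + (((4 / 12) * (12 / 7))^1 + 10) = 20.05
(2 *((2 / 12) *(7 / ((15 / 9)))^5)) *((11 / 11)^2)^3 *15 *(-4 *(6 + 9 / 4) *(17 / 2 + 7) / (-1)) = 4178035323 / 1250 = 3342428.26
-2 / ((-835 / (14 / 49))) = 4 / 5845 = 0.00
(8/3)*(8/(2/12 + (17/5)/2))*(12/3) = 45.71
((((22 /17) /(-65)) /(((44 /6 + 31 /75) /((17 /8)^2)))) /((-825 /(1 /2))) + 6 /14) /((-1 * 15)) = -1035857 /36254400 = -0.03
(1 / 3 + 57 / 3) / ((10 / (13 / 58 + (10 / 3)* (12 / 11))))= 821 / 110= 7.46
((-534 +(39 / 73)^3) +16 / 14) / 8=-1450618177 / 21784952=-66.59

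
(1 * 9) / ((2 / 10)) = 45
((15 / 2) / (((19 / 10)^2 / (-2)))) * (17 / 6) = -4250 / 361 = -11.77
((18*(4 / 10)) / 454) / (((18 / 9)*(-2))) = -9 / 2270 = -0.00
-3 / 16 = -0.19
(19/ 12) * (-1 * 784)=-3724/ 3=-1241.33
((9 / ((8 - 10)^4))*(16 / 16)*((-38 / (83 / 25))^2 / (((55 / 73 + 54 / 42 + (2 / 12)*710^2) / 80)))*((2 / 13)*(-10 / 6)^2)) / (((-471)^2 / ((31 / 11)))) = 893531406250 / 2345691709036279461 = 0.00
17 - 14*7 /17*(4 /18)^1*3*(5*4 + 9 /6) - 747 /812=-2755861 /41412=-66.55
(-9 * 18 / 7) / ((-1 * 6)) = 27 / 7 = 3.86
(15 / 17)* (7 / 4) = 105 / 68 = 1.54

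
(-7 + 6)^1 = -1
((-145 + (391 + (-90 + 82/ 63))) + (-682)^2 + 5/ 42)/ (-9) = -58625459/ 1134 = -51697.94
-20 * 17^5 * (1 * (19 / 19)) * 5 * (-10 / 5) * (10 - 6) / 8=141985700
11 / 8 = 1.38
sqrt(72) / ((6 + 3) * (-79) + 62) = -6 * sqrt(2) / 649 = -0.01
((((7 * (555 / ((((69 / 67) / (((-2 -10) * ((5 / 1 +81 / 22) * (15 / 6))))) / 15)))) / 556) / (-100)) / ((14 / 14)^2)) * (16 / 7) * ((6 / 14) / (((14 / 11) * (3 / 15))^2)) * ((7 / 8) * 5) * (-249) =-21884957510625 / 5012896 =-4365731.41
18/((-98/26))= -4.78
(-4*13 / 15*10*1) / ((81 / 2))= -208 / 243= -0.86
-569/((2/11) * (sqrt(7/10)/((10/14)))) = -31295 * sqrt(70)/98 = -2671.76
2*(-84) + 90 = -78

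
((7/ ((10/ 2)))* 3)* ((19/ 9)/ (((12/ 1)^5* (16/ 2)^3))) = 133/ 1911029760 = 0.00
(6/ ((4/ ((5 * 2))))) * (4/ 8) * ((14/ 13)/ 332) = 105/ 4316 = 0.02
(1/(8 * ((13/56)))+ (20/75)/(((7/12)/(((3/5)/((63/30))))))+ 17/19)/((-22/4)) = -189268/665665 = -0.28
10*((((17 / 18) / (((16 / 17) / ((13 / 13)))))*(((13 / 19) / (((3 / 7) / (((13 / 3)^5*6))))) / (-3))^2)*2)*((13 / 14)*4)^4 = 7692216002157558961960 / 84605938641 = 90918156877.82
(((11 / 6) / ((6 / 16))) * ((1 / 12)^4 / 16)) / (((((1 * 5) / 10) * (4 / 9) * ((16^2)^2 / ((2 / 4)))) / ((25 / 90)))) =55 / 391378894848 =0.00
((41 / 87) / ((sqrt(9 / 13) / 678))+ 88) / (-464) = -4633 * sqrt(13) / 20184 -11 / 58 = -1.02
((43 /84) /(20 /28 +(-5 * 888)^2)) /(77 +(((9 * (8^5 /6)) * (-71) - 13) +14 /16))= -86 /11557574640202455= -0.00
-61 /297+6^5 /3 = 769763 /297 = 2591.79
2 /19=0.11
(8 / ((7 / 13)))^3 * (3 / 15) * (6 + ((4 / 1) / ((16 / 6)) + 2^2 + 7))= 20809984 / 1715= 12134.10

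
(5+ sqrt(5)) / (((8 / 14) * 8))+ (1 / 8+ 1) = 2.71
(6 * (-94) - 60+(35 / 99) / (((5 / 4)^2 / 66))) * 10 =-18272 / 3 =-6090.67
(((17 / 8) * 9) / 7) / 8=153 / 448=0.34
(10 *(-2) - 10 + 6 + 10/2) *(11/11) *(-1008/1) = 19152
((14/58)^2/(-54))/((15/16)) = -392/340605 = -0.00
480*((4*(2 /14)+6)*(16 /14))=176640 /49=3604.90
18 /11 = 1.64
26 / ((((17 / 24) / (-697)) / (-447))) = 11436048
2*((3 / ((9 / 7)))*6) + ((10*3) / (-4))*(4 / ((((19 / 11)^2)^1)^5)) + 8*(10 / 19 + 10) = 687192048926798 / 6131066257801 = 112.08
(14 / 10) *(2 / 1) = 14 / 5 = 2.80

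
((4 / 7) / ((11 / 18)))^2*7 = 6.12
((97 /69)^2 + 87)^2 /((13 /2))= 358901030912 /294672573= 1217.97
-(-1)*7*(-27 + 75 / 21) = -164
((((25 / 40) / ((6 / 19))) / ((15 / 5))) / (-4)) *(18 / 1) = -2.97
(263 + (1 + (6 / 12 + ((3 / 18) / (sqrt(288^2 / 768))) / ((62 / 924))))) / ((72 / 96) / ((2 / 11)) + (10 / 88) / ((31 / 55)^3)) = 26908 * sqrt(3) / 928107 + 63037756 / 1134353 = 55.62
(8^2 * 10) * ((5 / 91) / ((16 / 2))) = 4.40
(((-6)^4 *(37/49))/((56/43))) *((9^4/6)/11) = 281840877/3773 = 74699.41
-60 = -60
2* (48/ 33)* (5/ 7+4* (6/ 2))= 2848/ 77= 36.99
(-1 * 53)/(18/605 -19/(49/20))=1571185/229018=6.86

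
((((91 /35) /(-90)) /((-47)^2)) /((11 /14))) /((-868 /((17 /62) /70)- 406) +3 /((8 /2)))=6188 /82534185689175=0.00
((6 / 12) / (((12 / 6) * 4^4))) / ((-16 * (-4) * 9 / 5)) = 5 / 589824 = 0.00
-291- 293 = -584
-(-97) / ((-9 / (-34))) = 3298 / 9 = 366.44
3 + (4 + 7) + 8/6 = 46/3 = 15.33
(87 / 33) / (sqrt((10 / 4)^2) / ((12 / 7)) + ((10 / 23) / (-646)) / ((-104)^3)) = 727025475072 / 402162080485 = 1.81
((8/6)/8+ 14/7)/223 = 13/1338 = 0.01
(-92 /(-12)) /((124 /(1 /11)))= 23 /4092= 0.01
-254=-254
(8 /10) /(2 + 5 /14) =56 /165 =0.34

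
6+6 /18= 19 /3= 6.33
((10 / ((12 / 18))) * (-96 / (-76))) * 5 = 1800 / 19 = 94.74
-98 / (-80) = 1.22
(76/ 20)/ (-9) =-19/ 45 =-0.42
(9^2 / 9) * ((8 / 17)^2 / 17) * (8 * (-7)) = -32256 / 4913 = -6.57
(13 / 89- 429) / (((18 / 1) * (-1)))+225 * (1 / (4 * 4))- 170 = -1693151 / 12816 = -132.11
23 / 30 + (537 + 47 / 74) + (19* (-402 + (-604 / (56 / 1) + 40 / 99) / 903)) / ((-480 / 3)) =4342847122591 / 7409223360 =586.14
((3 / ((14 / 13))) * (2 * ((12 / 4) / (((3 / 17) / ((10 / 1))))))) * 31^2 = 6371430 / 7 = 910204.29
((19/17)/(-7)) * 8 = -152/119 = -1.28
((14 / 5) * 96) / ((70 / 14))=1344 / 25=53.76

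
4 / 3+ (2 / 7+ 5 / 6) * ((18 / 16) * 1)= 871 / 336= 2.59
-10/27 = -0.37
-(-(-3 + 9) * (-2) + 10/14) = -89/7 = -12.71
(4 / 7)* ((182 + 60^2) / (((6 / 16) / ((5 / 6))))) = 302560 / 63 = 4802.54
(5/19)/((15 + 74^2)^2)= 5/572870539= 0.00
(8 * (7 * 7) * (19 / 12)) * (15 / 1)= 9310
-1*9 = -9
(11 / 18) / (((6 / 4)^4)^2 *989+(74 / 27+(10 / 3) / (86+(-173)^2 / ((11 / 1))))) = 0.00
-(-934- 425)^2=-1846881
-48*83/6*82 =-54448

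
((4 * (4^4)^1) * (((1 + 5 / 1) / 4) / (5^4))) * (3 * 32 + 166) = 402432 / 625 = 643.89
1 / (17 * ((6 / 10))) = 5 / 51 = 0.10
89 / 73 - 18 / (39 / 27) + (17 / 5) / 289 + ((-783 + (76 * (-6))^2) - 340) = 16681664729 / 80665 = 206801.77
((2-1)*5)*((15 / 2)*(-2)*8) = -600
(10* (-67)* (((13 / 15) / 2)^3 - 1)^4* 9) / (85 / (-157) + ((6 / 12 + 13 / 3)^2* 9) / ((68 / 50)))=-1010102455548579905789 / 36237633187500000000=-27.87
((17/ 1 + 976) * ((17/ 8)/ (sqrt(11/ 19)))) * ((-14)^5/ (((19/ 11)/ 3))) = -3404627604 * sqrt(209)/ 19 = -2590533173.54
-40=-40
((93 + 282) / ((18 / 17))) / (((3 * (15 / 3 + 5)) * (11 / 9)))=425 / 44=9.66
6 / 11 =0.55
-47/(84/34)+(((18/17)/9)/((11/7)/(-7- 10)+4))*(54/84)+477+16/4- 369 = 605401/6510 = 93.00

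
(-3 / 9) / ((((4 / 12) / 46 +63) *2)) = -23 / 8695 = -0.00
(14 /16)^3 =343 /512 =0.67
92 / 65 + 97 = 6397 / 65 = 98.42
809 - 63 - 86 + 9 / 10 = 6609 / 10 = 660.90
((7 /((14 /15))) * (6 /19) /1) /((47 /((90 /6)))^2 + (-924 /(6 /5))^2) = 10125 /2534689471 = 0.00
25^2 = 625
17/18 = 0.94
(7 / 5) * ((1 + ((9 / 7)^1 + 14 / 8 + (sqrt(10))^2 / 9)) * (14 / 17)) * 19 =172501 / 1530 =112.75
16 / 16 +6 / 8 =7 / 4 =1.75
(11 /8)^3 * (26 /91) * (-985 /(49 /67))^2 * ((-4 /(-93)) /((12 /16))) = 5796957573275 /75026448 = 77265.52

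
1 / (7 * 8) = 1 / 56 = 0.02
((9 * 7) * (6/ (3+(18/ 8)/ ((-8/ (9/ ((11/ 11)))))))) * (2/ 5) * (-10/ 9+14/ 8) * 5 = 5152/ 5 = 1030.40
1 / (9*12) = 1 / 108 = 0.01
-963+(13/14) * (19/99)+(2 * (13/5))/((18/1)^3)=-1080920509/1122660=-962.82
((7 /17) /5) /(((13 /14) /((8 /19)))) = 784 /20995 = 0.04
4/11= 0.36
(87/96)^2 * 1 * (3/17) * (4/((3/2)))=0.39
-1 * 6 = -6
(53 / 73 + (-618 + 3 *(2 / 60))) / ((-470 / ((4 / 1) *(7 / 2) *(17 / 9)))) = 17871301 / 514650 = 34.73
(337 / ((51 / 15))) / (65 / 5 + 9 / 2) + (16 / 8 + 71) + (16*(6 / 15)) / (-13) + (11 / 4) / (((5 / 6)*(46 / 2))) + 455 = 189758823 / 355810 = 533.32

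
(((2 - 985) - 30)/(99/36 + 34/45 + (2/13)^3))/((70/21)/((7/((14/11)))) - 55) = 2643966468/498201173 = 5.31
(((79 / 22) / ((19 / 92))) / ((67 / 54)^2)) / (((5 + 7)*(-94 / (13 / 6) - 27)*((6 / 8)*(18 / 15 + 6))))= -141726 / 57230261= -0.00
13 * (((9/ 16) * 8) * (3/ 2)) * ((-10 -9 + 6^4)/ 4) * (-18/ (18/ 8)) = -448227/ 2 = -224113.50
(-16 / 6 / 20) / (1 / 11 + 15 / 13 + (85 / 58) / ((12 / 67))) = -66352 / 4691365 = -0.01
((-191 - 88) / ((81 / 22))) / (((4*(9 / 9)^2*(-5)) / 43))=14663 / 90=162.92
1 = 1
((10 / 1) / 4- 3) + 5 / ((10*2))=-1 / 4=-0.25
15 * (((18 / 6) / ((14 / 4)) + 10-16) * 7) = -540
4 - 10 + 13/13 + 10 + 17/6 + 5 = 77/6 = 12.83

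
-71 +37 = -34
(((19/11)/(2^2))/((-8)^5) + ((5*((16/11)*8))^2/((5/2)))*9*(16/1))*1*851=165930652.55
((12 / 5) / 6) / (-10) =-1 / 25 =-0.04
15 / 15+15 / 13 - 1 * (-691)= 9011 / 13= 693.15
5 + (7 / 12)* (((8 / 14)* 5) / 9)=140 / 27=5.19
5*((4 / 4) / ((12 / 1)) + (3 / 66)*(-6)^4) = 38935 / 132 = 294.96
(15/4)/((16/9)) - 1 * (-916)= 58759/64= 918.11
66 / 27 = 22 / 9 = 2.44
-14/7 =-2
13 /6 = 2.17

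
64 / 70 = 32 / 35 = 0.91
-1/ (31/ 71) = -71/ 31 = -2.29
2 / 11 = 0.18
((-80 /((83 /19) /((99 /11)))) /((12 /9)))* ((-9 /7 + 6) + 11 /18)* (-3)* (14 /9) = 254980 /83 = 3072.05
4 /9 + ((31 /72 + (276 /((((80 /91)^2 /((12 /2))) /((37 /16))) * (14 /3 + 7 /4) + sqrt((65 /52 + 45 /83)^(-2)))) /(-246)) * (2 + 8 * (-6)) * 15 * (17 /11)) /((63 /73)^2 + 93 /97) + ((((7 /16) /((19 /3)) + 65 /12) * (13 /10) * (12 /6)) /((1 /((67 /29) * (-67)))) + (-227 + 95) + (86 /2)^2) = 1277894494088957171 /174220584858047760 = 7.33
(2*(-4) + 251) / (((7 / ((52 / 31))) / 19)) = 240084 / 217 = 1106.38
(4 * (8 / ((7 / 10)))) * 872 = 279040 / 7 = 39862.86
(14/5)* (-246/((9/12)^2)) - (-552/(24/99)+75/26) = 409337/390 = 1049.58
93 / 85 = 1.09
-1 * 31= -31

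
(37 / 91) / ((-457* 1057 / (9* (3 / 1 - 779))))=258408 / 43957459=0.01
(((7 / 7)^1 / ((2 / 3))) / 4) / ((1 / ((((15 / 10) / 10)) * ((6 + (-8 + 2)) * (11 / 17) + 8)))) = 9 / 20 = 0.45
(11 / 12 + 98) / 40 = 1187 / 480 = 2.47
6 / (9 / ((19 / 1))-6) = -38 / 35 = -1.09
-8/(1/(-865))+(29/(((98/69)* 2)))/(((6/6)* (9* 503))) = 2046687547/295764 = 6920.00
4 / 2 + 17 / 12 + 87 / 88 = 4.41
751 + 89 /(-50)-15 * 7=32211 /50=644.22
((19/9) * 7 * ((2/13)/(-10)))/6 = -0.04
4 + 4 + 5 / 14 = 117 / 14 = 8.36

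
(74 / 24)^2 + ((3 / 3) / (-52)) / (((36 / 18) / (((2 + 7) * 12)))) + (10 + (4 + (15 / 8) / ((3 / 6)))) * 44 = 1477885 / 1872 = 789.47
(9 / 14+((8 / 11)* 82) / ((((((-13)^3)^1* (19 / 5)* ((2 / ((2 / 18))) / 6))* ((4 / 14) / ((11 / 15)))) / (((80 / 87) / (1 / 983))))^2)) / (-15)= -17267928108232649 / 224341766162505810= -0.08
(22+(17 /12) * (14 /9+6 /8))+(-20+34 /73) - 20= -449957 /31536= -14.27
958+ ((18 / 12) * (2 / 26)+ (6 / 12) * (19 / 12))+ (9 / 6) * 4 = 301051 / 312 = 964.91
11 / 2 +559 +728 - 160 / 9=22945 / 18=1274.72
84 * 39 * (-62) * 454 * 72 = -6639325056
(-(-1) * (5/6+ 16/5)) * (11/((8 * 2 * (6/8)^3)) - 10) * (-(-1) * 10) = -27346/81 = -337.60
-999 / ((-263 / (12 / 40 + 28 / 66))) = 2.75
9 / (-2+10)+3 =33 / 8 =4.12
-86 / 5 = -17.20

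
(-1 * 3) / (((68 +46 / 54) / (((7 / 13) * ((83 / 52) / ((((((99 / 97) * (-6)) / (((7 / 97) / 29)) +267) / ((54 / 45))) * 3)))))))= 109809 / 16082413490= 0.00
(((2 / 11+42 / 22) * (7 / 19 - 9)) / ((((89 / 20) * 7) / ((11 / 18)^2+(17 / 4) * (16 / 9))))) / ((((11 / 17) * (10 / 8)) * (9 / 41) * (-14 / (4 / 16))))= 482436914 / 1044129933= 0.46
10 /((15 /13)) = 26 /3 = 8.67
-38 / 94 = -19 / 47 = -0.40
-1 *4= -4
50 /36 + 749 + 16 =13795 /18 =766.39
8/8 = 1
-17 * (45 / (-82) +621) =-864909 / 82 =-10547.67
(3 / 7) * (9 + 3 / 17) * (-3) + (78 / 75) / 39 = -105062 / 8925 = -11.77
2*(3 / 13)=6 / 13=0.46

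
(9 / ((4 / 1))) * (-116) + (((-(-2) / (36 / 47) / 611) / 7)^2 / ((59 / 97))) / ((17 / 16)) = -175593826475 / 672773283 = -261.00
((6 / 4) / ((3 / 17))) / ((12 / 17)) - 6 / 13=3613 / 312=11.58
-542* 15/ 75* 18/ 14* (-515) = 502434/ 7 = 71776.29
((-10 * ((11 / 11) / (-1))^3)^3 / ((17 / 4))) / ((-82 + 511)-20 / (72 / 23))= 72000 / 129319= 0.56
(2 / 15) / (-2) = -1 / 15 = -0.07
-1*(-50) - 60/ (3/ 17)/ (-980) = 2467/ 49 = 50.35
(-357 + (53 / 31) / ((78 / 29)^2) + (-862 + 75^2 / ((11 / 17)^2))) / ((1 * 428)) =28.54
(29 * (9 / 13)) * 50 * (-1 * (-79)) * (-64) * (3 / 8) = -24742800 / 13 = -1903292.31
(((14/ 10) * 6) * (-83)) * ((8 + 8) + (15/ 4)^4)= -95378703/ 640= -149029.22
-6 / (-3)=2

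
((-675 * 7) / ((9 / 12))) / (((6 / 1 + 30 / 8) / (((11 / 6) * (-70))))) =1078000 / 13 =82923.08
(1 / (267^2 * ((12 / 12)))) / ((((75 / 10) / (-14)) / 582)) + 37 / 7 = 13150441 / 2495115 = 5.27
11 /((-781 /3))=-3 /71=-0.04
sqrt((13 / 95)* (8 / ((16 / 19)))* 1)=sqrt(130) / 10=1.14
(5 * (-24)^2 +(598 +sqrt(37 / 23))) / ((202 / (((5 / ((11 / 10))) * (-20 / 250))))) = -6.26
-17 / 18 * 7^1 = -119 / 18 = -6.61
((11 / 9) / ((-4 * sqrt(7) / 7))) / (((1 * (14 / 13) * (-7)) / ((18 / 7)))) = 143 * sqrt(7) / 1372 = 0.28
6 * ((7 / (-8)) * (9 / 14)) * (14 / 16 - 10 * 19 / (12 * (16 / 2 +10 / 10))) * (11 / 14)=2101 / 896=2.34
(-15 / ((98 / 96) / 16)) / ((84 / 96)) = -92160 / 343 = -268.69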